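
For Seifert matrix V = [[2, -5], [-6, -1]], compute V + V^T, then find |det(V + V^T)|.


Step 1: Form V + V^T where V = [[2, -5], [-6, -1]]
  V^T = [[2, -6], [-5, -1]]
  V + V^T = [[4, -11], [-11, -2]]
Step 2: det(V + V^T) = 4*(-2) - (-11)*(-11)
  = -8 - 121 = -129
Step 3: Knot determinant = |det(V + V^T)| = |-129| = 129

129


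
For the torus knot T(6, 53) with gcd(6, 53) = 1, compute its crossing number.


For a torus knot T(p, q) with gcd(p,q)=1,
the crossing number is min(p*(q-1), q*(p-1)).
p*(q-1) = 6*52 = 312
q*(p-1) = 53*5 = 265
min(312, 265) = 265

265


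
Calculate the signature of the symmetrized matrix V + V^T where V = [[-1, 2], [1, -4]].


Step 1: V + V^T = [[-2, 3], [3, -8]]
Step 2: trace = -10, det = 7
Step 3: Discriminant = (-10)^2 - 4*7 = 72
Step 4: Eigenvalues: -0.757359, -9.24264
Step 5: Signature = (# positive eigenvalues) - (# negative eigenvalues) = -2

-2


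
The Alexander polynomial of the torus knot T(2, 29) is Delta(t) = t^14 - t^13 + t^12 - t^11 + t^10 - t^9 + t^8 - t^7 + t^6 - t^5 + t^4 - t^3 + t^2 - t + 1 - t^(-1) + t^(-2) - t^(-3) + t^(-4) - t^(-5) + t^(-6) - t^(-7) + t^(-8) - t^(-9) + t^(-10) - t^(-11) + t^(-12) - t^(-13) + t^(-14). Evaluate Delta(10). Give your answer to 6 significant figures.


Substituting t = 10 into Delta(t) = t^14 - t^13 + t^12 - t^11 + t^10 - t^9 + t^8 - t^7 + t^6 - t^5 + t^4 - t^3 + t^2 - t + 1 - t^(-1) + t^(-2) - t^(-3) + t^(-4) - t^(-5) + t^(-6) - t^(-7) + t^(-8) - t^(-9) + t^(-10) - t^(-11) + t^(-12) - t^(-13) + t^(-14):
Term values: (100000000000000) + (-10000000000000) + (1000000000000) + (-100000000000) + (10000000000) + (-1000000000) + (100000000) + (-10000000) + (1000000) + (-100000) + (10000) + (-1000) + (100) + (-10) + (1) + (-0.1) + (0.01) + (-0.001) + (0.0001) + (-1e-05) + (1e-06) + (-1e-07) + (1e-08) + (-1e-09) + (1e-10) + (-1e-11) + (1e-12) + (-1e-13) + (1e-14)
Sum = 9.090909091e+13
Rounded to 6 significant figures: 9.09091e+13

9.09091e+13


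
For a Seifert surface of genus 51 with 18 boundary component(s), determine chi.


chi = 2 - 2g - b
= 2 - 2*51 - 18
= 2 - 102 - 18 = -118

-118


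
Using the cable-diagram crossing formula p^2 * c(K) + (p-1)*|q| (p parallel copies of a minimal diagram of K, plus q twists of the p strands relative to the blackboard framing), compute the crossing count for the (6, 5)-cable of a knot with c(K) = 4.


Step 1: Each of the c(K) crossings of the companion diagram becomes p*p = p^2 crossings among the p parallel strands, and each of the |q| twists s_1 s_2 ... s_(p-1) adds (p-1) crossings.
  Crossings = p^2 * c(K) + (p-1)*|q|
Step 2: = 6^2 * 4 + (6-1)*5
Step 3: = 36*4 + 5*5
Step 4: = 144 + 25 = 169

169


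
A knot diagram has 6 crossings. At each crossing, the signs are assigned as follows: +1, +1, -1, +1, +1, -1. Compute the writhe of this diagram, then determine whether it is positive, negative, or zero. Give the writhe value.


Step 1: Count positive crossings (+1).
Positive crossings: 4
Step 2: Count negative crossings (-1).
Negative crossings: 2
Step 3: Writhe = (positive) - (negative)
w = 4 - 2 = 2
Step 4: |w| = 2, and w is positive

2


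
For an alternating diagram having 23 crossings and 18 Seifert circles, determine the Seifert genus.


For alternating knots, g = (c - s + 1)/2.
= (23 - 18 + 1)/2
= 6/2 = 3

3


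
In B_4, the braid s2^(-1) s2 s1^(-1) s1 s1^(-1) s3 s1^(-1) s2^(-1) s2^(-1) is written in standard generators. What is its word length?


The word length counts the number of generators (including inverses).
Listing each generator: s2^(-1), s2, s1^(-1), s1, s1^(-1), s3, s1^(-1), s2^(-1), s2^(-1)
There are 9 generators in this braid word.

9


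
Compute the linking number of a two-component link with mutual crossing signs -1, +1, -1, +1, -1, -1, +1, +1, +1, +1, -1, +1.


Step 1: Count positive crossings: 7
Step 2: Count negative crossings: 5
Step 3: Sum of signs = 7 - 5 = 2
Step 4: Linking number = sum/2 = 2/2 = 1

1


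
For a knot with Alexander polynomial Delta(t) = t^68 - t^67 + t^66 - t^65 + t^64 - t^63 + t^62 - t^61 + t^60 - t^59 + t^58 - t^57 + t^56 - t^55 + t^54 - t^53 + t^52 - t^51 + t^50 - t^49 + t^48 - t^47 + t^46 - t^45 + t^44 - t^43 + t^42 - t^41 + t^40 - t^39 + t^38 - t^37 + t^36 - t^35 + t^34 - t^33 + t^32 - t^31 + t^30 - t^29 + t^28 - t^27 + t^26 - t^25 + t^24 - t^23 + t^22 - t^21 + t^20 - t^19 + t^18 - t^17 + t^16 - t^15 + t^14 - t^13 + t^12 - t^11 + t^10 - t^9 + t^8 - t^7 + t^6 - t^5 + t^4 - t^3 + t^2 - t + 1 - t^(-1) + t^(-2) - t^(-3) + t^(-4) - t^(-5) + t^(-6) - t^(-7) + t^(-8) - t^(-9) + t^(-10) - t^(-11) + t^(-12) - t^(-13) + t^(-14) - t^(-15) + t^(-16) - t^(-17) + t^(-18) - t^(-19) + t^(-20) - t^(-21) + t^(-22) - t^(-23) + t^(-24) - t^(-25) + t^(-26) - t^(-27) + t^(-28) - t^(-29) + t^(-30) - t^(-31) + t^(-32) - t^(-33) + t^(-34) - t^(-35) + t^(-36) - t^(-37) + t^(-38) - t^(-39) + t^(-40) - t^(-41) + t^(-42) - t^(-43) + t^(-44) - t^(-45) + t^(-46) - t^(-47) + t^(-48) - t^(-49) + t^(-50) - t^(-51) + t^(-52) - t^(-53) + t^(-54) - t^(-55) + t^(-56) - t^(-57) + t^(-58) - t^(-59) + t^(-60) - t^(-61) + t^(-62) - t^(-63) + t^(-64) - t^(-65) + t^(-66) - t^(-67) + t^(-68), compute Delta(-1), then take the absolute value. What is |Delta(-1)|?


Step 1: The polynomial has 137 terms with alternating signs, exponents from 68 down to -68.
Step 2: Substitute t = -1. The i-th term has coefficient (-1)^i and exponent (m-i),
  so its value is (-1)^i * (-1)^(m-i) = (-1)^m = 1 for every i.
Step 3: All 137 terms equal 1, so Delta(-1) = 137 * (1) = 137
Step 4: |Delta(-1)| = 137

137


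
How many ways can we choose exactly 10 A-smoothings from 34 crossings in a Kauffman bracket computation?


We choose which 10 of 34 crossings get A-smoothings.
C(34, 10) = 34! / (10! * 24!)
= 131128140

131128140


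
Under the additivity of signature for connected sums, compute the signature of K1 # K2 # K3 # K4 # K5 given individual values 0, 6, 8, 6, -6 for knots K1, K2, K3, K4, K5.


The signature is additive under connected sum.
signature(K1 # K2 # K3 # K4 # K5) = (0) + (6) + (8) + (6) + (-6)
= 14

14


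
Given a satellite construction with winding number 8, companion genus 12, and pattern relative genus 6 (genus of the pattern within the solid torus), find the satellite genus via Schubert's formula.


Schubert: g(satellite) = g_rel(pattern) + |winding| * g(companion),
where g_rel(pattern) is the genus of the pattern relative to the solid torus.
= 6 + 8 * 12
= 6 + 96 = 102

102


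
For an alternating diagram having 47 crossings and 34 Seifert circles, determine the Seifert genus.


For alternating knots, g = (c - s + 1)/2.
= (47 - 34 + 1)/2
= 14/2 = 7

7


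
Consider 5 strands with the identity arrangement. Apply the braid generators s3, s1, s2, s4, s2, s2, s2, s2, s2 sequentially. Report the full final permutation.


Starting with identity [1, 2, 3, 4, 5].
Apply generators in sequence:
  After s3: [1, 2, 4, 3, 5]
  After s1: [2, 1, 4, 3, 5]
  After s2: [2, 4, 1, 3, 5]
  After s4: [2, 4, 1, 5, 3]
  After s2: [2, 1, 4, 5, 3]
  After s2: [2, 4, 1, 5, 3]
  After s2: [2, 1, 4, 5, 3]
  After s2: [2, 4, 1, 5, 3]
  After s2: [2, 1, 4, 5, 3]
Final permutation: [2, 1, 4, 5, 3]

[2, 1, 4, 5, 3]


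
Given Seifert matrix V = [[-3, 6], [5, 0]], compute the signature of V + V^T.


Step 1: V + V^T = [[-6, 11], [11, 0]]
Step 2: trace = -6, det = -121
Step 3: Discriminant = (-6)^2 - 4*(-121) = 520
Step 4: Eigenvalues: 8.40175, -14.4018
Step 5: Signature = (# positive eigenvalues) - (# negative eigenvalues) = 0

0


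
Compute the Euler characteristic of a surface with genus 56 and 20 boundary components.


chi = 2 - 2g - b
= 2 - 2*56 - 20
= 2 - 112 - 20 = -130

-130


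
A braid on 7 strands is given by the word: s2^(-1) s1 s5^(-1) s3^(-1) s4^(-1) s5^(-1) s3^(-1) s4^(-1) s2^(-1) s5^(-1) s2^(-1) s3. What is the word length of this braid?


The word length counts the number of generators (including inverses).
Listing each generator: s2^(-1), s1, s5^(-1), s3^(-1), s4^(-1), s5^(-1), s3^(-1), s4^(-1), s2^(-1), s5^(-1), s2^(-1), s3
There are 12 generators in this braid word.

12


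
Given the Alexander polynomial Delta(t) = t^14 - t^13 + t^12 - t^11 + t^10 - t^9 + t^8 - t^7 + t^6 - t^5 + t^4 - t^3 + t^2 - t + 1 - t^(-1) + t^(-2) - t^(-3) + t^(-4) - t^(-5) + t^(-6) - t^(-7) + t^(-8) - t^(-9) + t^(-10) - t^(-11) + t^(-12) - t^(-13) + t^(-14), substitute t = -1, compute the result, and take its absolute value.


Step 1: The polynomial has 29 terms with alternating signs, exponents from 14 down to -14.
Step 2: Substitute t = -1. The i-th term has coefficient (-1)^i and exponent (m-i),
  so its value is (-1)^i * (-1)^(m-i) = (-1)^m = 1 for every i.
Step 3: All 29 terms equal 1, so Delta(-1) = 29 * (1) = 29
Step 4: |Delta(-1)| = 29

29


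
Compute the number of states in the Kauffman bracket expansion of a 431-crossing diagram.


Each crossing contributes 2 choices (A-smoothing or B-smoothing).
Total states = 2^431 = 5545339388241629719156828368286167406872874150751633150340959161229242615611251246079948812208279156194782421922807143657948315648

5545339388241629719156828368286167406872874150751633150340959161229242615611251246079948812208279156194782421922807143657948315648


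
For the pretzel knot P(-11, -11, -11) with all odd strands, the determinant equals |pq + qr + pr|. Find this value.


Step 1: Compute pq + qr + pr.
pq = (-11)*(-11) = 121
qr = (-11)*(-11) = 121
pr = (-11)*(-11) = 121
pq + qr + pr = 121 + 121 + 121 = 363
Step 2: Take absolute value.
det(P(-11,-11,-11)) = |363| = 363

363


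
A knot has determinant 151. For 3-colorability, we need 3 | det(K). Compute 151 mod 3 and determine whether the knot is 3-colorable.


Step 1: A knot is p-colorable if and only if p divides its determinant.
Step 2: Compute 151 mod 3.
151 = 50 * 3 + 1
Step 3: 151 mod 3 = 1
Step 4: The knot is 3-colorable: no

1


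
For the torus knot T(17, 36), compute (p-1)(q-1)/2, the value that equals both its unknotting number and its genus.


For a torus knot T(p,q), both the unknotting number and genus equal (p-1)(q-1)/2.
= (17-1)(36-1)/2
= 16*35/2
= 560/2 = 280

280


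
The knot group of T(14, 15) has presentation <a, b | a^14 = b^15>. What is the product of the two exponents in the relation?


The relation is a^14 = b^15.
Product of exponents = 14 * 15
= 210

210


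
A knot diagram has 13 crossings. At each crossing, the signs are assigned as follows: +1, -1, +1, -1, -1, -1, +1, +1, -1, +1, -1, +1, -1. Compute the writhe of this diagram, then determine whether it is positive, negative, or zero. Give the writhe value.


Step 1: Count positive crossings (+1).
Positive crossings: 6
Step 2: Count negative crossings (-1).
Negative crossings: 7
Step 3: Writhe = (positive) - (negative)
w = 6 - 7 = -1
Step 4: |w| = 1, and w is negative

-1


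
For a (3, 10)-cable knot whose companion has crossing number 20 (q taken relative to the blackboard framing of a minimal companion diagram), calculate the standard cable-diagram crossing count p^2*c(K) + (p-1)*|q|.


Step 1: Each of the c(K) crossings of the companion diagram becomes p*p = p^2 crossings among the p parallel strands, and each of the |q| twists s_1 s_2 ... s_(p-1) adds (p-1) crossings.
  Crossings = p^2 * c(K) + (p-1)*|q|
Step 2: = 3^2 * 20 + (3-1)*10
Step 3: = 9*20 + 2*10
Step 4: = 180 + 20 = 200

200


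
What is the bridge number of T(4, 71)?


The bridge number of T(p,q) is min(p,q).
min(4, 71) = 4

4


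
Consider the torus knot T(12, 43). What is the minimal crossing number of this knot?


For a torus knot T(p, q) with gcd(p,q)=1,
the crossing number is min(p*(q-1), q*(p-1)).
p*(q-1) = 12*42 = 504
q*(p-1) = 43*11 = 473
min(504, 473) = 473

473


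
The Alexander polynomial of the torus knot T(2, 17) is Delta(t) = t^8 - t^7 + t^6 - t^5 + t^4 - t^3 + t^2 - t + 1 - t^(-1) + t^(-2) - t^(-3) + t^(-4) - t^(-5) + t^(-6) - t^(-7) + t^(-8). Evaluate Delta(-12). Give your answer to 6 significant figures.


Substituting t = -12 into Delta(t) = t^8 - t^7 + t^6 - t^5 + t^4 - t^3 + t^2 - t + 1 - t^(-1) + t^(-2) - t^(-3) + t^(-4) - t^(-5) + t^(-6) - t^(-7) + t^(-8):
Term values: (429981696) + (35831808) + (2985984) + (248832) + (20736) + (1728) + (144) + (12) + (1) + (0.0833333) + (0.00694444) + (0.000578704) + (4.82253e-05) + (4.01878e-06) + (3.34898e-07) + (2.79082e-08) + (2.32568e-09)
Sum = 469070941.1
Rounded to 6 significant figures: 4.69071e+08

4.69071e+08


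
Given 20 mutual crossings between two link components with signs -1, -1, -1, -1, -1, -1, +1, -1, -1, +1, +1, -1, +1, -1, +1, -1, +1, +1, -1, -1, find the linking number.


Step 1: Count positive crossings: 7
Step 2: Count negative crossings: 13
Step 3: Sum of signs = 7 - 13 = -6
Step 4: Linking number = sum/2 = -6/2 = -3

-3


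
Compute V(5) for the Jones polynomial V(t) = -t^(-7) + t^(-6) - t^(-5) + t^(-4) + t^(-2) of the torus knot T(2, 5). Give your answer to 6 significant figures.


Substituting t = 5 into V(t) = -t^(-7) + t^(-6) - t^(-5) + t^(-4) + t^(-2):
  (-)t^(-7) = -1.28e-05
  (+)t^(-6) = 6.4e-05
  (-)t^(-5) = -0.00032
  (+)t^(-4) = 0.0016
  (+)t^(-2) = 0.04
Sum = (-1.28e-05) + (6.4e-05) + (-0.00032) + (0.0016) + (0.04)
= 0.0413312
Rounded to 6 significant figures: 0.0413312

0.0413312


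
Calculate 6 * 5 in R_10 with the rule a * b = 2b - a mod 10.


6 * 5 = 2*5 - 6 mod 10
= 10 - 6 mod 10
= 4 mod 10 = 4

4


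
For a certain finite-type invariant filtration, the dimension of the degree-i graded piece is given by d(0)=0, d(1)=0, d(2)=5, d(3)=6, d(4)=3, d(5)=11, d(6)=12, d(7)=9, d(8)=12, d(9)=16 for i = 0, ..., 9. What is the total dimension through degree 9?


Total dimension = d(0) + d(1) + ... + d(9)
= 0 + 0 + 5 + 6 + 3 + 11 + 12 + 9 + 12 + 16
= 74

74


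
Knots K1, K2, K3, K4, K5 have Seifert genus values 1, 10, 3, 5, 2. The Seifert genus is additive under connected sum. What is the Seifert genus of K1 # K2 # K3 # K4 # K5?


The Seifert genus is additive under connected sum.
Seifert genus(K1 # K2 # K3 # K4 # K5) = (1) + (10) + (3) + (5) + (2)
= 21

21


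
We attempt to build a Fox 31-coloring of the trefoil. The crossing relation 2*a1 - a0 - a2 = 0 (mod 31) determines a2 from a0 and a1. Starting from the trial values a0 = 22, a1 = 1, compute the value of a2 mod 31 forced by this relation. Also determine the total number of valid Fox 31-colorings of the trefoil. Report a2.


Step 1: Apply the given crossing relation 2*a1 - a0 - a2 = 0 (mod 31).
  a2 = 2*a1 - a0 mod 31
  a2 = 2*1 - 22 mod 31
  a2 = 2 - 22 mod 31
  a2 = -20 mod 31 = 11
Step 2: The trefoil has determinant 3.
  Number of Fox p-colorings (p prime) is p^2 if p = 3, else p.
  Since 31 does not divide 3, only trivial (constant) colorings exist.
  (So the trial a0 = 22, a1 = 1 with a0 != a1 does NOT extend to a valid coloring of the whole trefoil: the other two crossing relations require 3*(a1 - a0) = 0 (mod 31), which fails.)
  Total colorings = 31
Step 3: a2 = 11, total Fox 31-colorings = 31

11


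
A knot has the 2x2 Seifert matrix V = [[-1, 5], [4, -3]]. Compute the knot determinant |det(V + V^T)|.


Step 1: Form V + V^T where V = [[-1, 5], [4, -3]]
  V^T = [[-1, 4], [5, -3]]
  V + V^T = [[-2, 9], [9, -6]]
Step 2: det(V + V^T) = (-2)*(-6) - 9*9
  = 12 - 81 = -69
Step 3: Knot determinant = |det(V + V^T)| = |-69| = 69

69


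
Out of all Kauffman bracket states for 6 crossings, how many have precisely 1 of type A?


We choose which 1 of 6 crossings get A-smoothings.
C(6, 1) = 6! / (1! * 5!)
= 6

6


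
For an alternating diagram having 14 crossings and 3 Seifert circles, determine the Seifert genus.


For alternating knots, g = (c - s + 1)/2.
= (14 - 3 + 1)/2
= 12/2 = 6

6


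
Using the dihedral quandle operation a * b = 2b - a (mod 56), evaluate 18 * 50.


18 * 50 = 2*50 - 18 mod 56
= 100 - 18 mod 56
= 82 mod 56 = 26

26


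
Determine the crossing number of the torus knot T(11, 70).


For a torus knot T(p, q) with gcd(p,q)=1,
the crossing number is min(p*(q-1), q*(p-1)).
p*(q-1) = 11*69 = 759
q*(p-1) = 70*10 = 700
min(759, 700) = 700

700


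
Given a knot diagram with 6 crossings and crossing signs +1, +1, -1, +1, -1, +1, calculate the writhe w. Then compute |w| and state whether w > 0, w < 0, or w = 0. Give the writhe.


Step 1: Count positive crossings (+1).
Positive crossings: 4
Step 2: Count negative crossings (-1).
Negative crossings: 2
Step 3: Writhe = (positive) - (negative)
w = 4 - 2 = 2
Step 4: |w| = 2, and w is positive

2


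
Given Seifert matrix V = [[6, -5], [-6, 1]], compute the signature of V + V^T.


Step 1: V + V^T = [[12, -11], [-11, 2]]
Step 2: trace = 14, det = -97
Step 3: Discriminant = 14^2 - 4*(-97) = 584
Step 4: Eigenvalues: 19.083, -5.08305
Step 5: Signature = (# positive eigenvalues) - (# negative eigenvalues) = 0

0


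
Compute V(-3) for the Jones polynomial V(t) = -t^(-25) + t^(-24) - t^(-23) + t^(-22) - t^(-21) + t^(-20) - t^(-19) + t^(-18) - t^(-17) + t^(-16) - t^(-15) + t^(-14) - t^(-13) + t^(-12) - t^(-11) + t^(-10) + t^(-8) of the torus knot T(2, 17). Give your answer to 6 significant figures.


Substituting t = -3 into V(t) = -t^(-25) + t^(-24) - t^(-23) + t^(-22) - t^(-21) + t^(-20) - t^(-19) + t^(-18) - t^(-17) + t^(-16) - t^(-15) + t^(-14) - t^(-13) + t^(-12) - t^(-11) + t^(-10) + t^(-8):
  (-)t^(-25) = 1.18024e-12
  (+)t^(-24) = 3.54071e-12
  (-)t^(-23) = 1.06221e-11
  (+)t^(-22) = 3.18664e-11
  (-)t^(-21) = 9.55991e-11
  (+)t^(-20) = 2.86797e-10
  (-)t^(-19) = 8.60392e-10
  (+)t^(-18) = 2.58117e-09
  (-)t^(-17) = 7.74352e-09
  (+)t^(-16) = 2.32306e-08
  (-)t^(-15) = 6.96917e-08
  (+)t^(-14) = 2.09075e-07
  (-)t^(-13) = 6.27225e-07
  (+)t^(-12) = 1.88168e-06
  (-)t^(-11) = 5.64503e-06
  (+)t^(-10) = 1.69351e-05
  (+)t^(-8) = 0.000152416
Sum = (1.18024e-12) + (3.54071e-12) + (1.06221e-11) + (3.18664e-11) + (9.55991e-11) + (2.86797e-10) + (8.60392e-10) + (2.58117e-09) + (7.74352e-09) + (2.32306e-08) + (6.96917e-08) + (2.09075e-07) + (6.27225e-07) + (1.88168e-06) + (5.64503e-06) + (1.69351e-05) + (0.000152416)
= 0.0001778184214
Rounded to 6 significant figures: 0.000177818

0.000177818


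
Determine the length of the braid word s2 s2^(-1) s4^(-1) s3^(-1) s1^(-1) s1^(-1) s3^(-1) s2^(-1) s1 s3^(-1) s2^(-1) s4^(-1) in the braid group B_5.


The word length counts the number of generators (including inverses).
Listing each generator: s2, s2^(-1), s4^(-1), s3^(-1), s1^(-1), s1^(-1), s3^(-1), s2^(-1), s1, s3^(-1), s2^(-1), s4^(-1)
There are 12 generators in this braid word.

12


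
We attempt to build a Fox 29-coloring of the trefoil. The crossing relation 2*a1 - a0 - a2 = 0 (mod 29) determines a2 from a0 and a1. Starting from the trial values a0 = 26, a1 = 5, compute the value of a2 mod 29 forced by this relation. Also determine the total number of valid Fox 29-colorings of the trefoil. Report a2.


Step 1: Apply the given crossing relation 2*a1 - a0 - a2 = 0 (mod 29).
  a2 = 2*a1 - a0 mod 29
  a2 = 2*5 - 26 mod 29
  a2 = 10 - 26 mod 29
  a2 = -16 mod 29 = 13
Step 2: The trefoil has determinant 3.
  Number of Fox p-colorings (p prime) is p^2 if p = 3, else p.
  Since 29 does not divide 3, only trivial (constant) colorings exist.
  (So the trial a0 = 26, a1 = 5 with a0 != a1 does NOT extend to a valid coloring of the whole trefoil: the other two crossing relations require 3*(a1 - a0) = 0 (mod 29), which fails.)
  Total colorings = 29
Step 3: a2 = 13, total Fox 29-colorings = 29

13


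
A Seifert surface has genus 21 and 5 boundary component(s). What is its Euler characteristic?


chi = 2 - 2g - b
= 2 - 2*21 - 5
= 2 - 42 - 5 = -45

-45


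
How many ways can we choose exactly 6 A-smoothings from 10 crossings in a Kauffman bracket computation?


We choose which 6 of 10 crossings get A-smoothings.
C(10, 6) = 10! / (6! * 4!)
= 210

210


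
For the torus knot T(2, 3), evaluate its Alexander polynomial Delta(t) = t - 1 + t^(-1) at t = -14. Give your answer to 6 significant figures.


Substituting t = -14 into Delta(t) = t - 1 + t^(-1):
Term values: (-14) + (-1) + (-0.0714286)
Sum = -15.07142857
Rounded to 6 significant figures: -15.0714

-15.0714


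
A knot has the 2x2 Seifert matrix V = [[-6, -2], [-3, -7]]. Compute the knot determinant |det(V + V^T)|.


Step 1: Form V + V^T where V = [[-6, -2], [-3, -7]]
  V^T = [[-6, -3], [-2, -7]]
  V + V^T = [[-12, -5], [-5, -14]]
Step 2: det(V + V^T) = (-12)*(-14) - (-5)*(-5)
  = 168 - 25 = 143
Step 3: Knot determinant = |det(V + V^T)| = |143| = 143

143


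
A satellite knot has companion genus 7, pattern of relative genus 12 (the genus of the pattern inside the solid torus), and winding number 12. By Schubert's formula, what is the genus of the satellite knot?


Schubert: g(satellite) = g_rel(pattern) + |winding| * g(companion),
where g_rel(pattern) is the genus of the pattern relative to the solid torus.
= 12 + 12 * 7
= 12 + 84 = 96

96


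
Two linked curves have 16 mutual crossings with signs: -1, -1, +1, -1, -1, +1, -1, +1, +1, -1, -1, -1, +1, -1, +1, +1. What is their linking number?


Step 1: Count positive crossings: 7
Step 2: Count negative crossings: 9
Step 3: Sum of signs = 7 - 9 = -2
Step 4: Linking number = sum/2 = -2/2 = -1

-1


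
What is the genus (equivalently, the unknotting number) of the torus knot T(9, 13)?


For a torus knot T(p,q), both the unknotting number and genus equal (p-1)(q-1)/2.
= (9-1)(13-1)/2
= 8*12/2
= 96/2 = 48

48


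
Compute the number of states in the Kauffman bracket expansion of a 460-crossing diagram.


Each crossing contributes 2 choices (A-smoothing or B-smoothing).
Total states = 2^460 = 2977131414714805823690030317109266572712515013375254774912983855843898524112477893944078543723575564536883288499266264815757728270805630976

2977131414714805823690030317109266572712515013375254774912983855843898524112477893944078543723575564536883288499266264815757728270805630976


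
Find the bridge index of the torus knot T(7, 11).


The bridge number of T(p,q) is min(p,q).
min(7, 11) = 7

7


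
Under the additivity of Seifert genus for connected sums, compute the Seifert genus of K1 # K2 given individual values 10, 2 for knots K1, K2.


The Seifert genus is additive under connected sum.
Seifert genus(K1 # K2) = (10) + (2)
= 12

12


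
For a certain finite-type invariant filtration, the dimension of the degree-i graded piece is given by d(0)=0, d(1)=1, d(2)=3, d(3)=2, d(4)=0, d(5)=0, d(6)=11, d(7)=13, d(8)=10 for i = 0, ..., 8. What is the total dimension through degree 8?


Total dimension = d(0) + d(1) + ... + d(8)
= 0 + 1 + 3 + 2 + 0 + 0 + 11 + 13 + 10
= 40

40


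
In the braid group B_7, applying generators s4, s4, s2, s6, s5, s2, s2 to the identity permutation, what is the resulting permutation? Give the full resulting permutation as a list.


Starting with identity [1, 2, 3, 4, 5, 6, 7].
Apply generators in sequence:
  After s4: [1, 2, 3, 5, 4, 6, 7]
  After s4: [1, 2, 3, 4, 5, 6, 7]
  After s2: [1, 3, 2, 4, 5, 6, 7]
  After s6: [1, 3, 2, 4, 5, 7, 6]
  After s5: [1, 3, 2, 4, 7, 5, 6]
  After s2: [1, 2, 3, 4, 7, 5, 6]
  After s2: [1, 3, 2, 4, 7, 5, 6]
Final permutation: [1, 3, 2, 4, 7, 5, 6]

[1, 3, 2, 4, 7, 5, 6]


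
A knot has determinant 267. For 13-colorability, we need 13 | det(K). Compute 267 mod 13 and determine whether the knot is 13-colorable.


Step 1: A knot is p-colorable if and only if p divides its determinant.
Step 2: Compute 267 mod 13.
267 = 20 * 13 + 7
Step 3: 267 mod 13 = 7
Step 4: The knot is 13-colorable: no

7


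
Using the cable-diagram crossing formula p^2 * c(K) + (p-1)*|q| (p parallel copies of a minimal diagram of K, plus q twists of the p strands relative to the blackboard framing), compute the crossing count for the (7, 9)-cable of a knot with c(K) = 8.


Step 1: Each of the c(K) crossings of the companion diagram becomes p*p = p^2 crossings among the p parallel strands, and each of the |q| twists s_1 s_2 ... s_(p-1) adds (p-1) crossings.
  Crossings = p^2 * c(K) + (p-1)*|q|
Step 2: = 7^2 * 8 + (7-1)*9
Step 3: = 49*8 + 6*9
Step 4: = 392 + 54 = 446

446


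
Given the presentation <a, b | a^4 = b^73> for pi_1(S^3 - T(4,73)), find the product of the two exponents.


The relation is a^4 = b^73.
Product of exponents = 4 * 73
= 292

292


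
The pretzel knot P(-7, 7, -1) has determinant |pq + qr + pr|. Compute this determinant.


Step 1: Compute pq + qr + pr.
pq = (-7)*7 = -49
qr = 7*(-1) = -7
pr = (-7)*(-1) = 7
pq + qr + pr = -49 + (-7) + 7 = -49
Step 2: Take absolute value.
det(P(-7,7,-1)) = |-49| = 49

49


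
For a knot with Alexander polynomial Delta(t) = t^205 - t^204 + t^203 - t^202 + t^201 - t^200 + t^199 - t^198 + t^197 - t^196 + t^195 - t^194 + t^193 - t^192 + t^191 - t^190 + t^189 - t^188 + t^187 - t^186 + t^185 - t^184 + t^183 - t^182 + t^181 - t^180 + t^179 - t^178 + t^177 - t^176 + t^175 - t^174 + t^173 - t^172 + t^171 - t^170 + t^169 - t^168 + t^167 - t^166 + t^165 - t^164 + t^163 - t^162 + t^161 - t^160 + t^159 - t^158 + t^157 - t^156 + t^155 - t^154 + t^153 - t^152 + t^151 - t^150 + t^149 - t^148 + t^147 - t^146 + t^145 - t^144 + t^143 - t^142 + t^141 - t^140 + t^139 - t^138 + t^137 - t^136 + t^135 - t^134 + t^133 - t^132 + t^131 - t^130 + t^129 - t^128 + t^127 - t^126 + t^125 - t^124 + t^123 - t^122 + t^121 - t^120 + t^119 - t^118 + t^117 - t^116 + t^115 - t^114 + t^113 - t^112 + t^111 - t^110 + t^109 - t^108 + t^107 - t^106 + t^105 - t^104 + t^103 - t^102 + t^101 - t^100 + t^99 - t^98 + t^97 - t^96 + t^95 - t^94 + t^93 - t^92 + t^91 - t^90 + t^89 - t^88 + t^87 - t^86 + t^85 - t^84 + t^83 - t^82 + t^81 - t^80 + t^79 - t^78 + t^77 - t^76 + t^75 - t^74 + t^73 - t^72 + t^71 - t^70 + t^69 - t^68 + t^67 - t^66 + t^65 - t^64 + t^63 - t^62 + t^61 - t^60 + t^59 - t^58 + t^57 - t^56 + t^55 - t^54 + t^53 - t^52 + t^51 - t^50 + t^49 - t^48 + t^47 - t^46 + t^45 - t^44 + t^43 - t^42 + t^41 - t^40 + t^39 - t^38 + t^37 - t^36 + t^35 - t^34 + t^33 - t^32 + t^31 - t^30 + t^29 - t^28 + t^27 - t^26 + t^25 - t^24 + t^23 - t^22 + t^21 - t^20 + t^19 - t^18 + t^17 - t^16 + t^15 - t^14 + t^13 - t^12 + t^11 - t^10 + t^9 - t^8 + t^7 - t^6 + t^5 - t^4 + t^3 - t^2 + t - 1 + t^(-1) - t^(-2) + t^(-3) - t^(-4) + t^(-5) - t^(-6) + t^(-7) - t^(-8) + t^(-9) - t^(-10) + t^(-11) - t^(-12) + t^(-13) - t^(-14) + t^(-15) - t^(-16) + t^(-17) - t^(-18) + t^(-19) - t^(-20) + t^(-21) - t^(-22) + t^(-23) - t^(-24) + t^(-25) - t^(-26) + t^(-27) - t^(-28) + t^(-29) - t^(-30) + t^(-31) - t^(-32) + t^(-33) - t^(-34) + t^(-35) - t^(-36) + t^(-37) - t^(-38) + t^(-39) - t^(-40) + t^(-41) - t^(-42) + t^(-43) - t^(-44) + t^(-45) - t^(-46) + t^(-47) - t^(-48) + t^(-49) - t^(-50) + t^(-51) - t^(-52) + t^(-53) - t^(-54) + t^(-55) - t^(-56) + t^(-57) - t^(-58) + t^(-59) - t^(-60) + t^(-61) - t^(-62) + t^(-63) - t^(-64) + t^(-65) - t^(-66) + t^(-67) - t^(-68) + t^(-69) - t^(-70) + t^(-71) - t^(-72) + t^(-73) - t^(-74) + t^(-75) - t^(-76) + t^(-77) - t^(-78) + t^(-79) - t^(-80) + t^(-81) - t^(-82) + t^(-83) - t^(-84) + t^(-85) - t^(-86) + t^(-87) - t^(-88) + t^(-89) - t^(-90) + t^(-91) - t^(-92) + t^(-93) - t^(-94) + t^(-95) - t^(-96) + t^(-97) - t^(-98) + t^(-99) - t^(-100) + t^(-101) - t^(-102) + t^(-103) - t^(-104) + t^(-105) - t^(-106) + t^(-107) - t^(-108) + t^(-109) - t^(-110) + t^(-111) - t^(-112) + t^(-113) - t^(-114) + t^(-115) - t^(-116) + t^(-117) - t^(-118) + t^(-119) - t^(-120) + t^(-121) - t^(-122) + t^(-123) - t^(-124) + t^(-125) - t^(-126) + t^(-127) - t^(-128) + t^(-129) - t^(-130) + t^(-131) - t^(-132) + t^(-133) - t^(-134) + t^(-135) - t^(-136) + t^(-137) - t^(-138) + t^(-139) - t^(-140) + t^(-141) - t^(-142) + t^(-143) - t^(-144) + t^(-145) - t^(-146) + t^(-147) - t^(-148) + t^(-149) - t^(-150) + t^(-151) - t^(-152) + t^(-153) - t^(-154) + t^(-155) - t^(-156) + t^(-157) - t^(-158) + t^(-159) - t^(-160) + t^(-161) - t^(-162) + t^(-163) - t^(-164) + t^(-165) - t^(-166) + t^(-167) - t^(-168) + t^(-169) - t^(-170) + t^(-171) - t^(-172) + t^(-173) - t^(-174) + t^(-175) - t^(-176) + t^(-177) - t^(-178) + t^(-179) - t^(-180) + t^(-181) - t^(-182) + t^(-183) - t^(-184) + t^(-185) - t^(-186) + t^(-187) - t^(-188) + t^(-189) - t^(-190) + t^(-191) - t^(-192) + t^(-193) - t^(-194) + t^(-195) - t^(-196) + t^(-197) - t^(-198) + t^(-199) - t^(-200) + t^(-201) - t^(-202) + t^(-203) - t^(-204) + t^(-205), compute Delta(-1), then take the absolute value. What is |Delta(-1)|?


Step 1: The polynomial has 411 terms with alternating signs, exponents from 205 down to -205.
Step 2: Substitute t = -1. The i-th term has coefficient (-1)^i and exponent (m-i),
  so its value is (-1)^i * (-1)^(m-i) = (-1)^m = -1 for every i.
Step 3: All 411 terms equal -1, so Delta(-1) = 411 * (-1) = -411
Step 4: |Delta(-1)| = 411

411


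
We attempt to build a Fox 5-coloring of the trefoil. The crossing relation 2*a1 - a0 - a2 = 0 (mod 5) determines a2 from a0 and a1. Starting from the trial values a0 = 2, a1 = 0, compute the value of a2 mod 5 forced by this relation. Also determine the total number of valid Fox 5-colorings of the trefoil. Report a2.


Step 1: Apply the given crossing relation 2*a1 - a0 - a2 = 0 (mod 5).
  a2 = 2*a1 - a0 mod 5
  a2 = 2*0 - 2 mod 5
  a2 = 0 - 2 mod 5
  a2 = -2 mod 5 = 3
Step 2: The trefoil has determinant 3.
  Number of Fox p-colorings (p prime) is p^2 if p = 3, else p.
  Since 5 does not divide 3, only trivial (constant) colorings exist.
  (So the trial a0 = 2, a1 = 0 with a0 != a1 does NOT extend to a valid coloring of the whole trefoil: the other two crossing relations require 3*(a1 - a0) = 0 (mod 5), which fails.)
  Total colorings = 5
Step 3: a2 = 3, total Fox 5-colorings = 5

3


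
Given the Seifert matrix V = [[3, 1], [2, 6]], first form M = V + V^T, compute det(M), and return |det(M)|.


Step 1: Form V + V^T where V = [[3, 1], [2, 6]]
  V^T = [[3, 2], [1, 6]]
  V + V^T = [[6, 3], [3, 12]]
Step 2: det(V + V^T) = 6*12 - 3*3
  = 72 - 9 = 63
Step 3: Knot determinant = |det(V + V^T)| = |63| = 63

63


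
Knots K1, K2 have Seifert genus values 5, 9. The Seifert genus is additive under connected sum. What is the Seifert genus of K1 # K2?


The Seifert genus is additive under connected sum.
Seifert genus(K1 # K2) = (5) + (9)
= 14

14


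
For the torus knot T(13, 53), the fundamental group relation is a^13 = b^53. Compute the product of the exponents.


The relation is a^13 = b^53.
Product of exponents = 13 * 53
= 689

689


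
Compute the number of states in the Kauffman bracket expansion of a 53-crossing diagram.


Each crossing contributes 2 choices (A-smoothing or B-smoothing).
Total states = 2^53 = 9007199254740992

9007199254740992


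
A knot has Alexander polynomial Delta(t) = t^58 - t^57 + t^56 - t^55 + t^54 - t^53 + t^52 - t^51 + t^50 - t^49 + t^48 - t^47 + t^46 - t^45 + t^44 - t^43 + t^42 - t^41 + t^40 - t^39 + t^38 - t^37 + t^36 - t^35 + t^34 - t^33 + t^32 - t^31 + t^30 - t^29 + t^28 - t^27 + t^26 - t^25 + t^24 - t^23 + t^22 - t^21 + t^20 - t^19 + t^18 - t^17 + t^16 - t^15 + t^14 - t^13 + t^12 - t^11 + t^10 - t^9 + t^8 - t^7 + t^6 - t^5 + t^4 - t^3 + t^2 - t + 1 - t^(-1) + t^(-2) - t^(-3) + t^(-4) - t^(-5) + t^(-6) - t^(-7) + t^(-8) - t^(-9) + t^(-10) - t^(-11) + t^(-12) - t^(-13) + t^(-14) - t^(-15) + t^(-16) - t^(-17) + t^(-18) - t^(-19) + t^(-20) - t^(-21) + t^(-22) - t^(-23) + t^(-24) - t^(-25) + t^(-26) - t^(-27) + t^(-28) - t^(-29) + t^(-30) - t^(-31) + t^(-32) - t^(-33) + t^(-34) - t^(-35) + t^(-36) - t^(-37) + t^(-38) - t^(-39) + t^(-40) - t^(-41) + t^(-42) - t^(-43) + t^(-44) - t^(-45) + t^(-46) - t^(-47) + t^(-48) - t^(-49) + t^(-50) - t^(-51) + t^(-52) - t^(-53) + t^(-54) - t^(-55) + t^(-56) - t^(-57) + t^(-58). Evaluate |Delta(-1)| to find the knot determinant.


Step 1: The polynomial has 117 terms with alternating signs, exponents from 58 down to -58.
Step 2: Substitute t = -1. The i-th term has coefficient (-1)^i and exponent (m-i),
  so its value is (-1)^i * (-1)^(m-i) = (-1)^m = 1 for every i.
Step 3: All 117 terms equal 1, so Delta(-1) = 117 * (1) = 117
Step 4: |Delta(-1)| = 117

117


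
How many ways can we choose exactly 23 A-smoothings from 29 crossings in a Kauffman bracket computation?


We choose which 23 of 29 crossings get A-smoothings.
C(29, 23) = 29! / (23! * 6!)
= 475020

475020


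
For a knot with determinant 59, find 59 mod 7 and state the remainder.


Step 1: A knot is p-colorable if and only if p divides its determinant.
Step 2: Compute 59 mod 7.
59 = 8 * 7 + 3
Step 3: 59 mod 7 = 3
Step 4: The knot is 7-colorable: no

3


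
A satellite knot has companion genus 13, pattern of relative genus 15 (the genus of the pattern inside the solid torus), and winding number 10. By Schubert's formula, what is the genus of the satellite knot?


Schubert: g(satellite) = g_rel(pattern) + |winding| * g(companion),
where g_rel(pattern) is the genus of the pattern relative to the solid torus.
= 15 + 10 * 13
= 15 + 130 = 145

145


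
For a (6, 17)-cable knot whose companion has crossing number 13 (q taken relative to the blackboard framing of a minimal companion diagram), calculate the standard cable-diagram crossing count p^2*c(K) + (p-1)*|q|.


Step 1: Each of the c(K) crossings of the companion diagram becomes p*p = p^2 crossings among the p parallel strands, and each of the |q| twists s_1 s_2 ... s_(p-1) adds (p-1) crossings.
  Crossings = p^2 * c(K) + (p-1)*|q|
Step 2: = 6^2 * 13 + (6-1)*17
Step 3: = 36*13 + 5*17
Step 4: = 468 + 85 = 553

553


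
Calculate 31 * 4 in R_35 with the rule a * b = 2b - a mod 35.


31 * 4 = 2*4 - 31 mod 35
= 8 - 31 mod 35
= -23 mod 35 = 12

12


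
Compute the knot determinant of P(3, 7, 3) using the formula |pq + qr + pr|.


Step 1: Compute pq + qr + pr.
pq = 3*7 = 21
qr = 7*3 = 21
pr = 3*3 = 9
pq + qr + pr = 21 + 21 + 9 = 51
Step 2: Take absolute value.
det(P(3,7,3)) = |51| = 51

51


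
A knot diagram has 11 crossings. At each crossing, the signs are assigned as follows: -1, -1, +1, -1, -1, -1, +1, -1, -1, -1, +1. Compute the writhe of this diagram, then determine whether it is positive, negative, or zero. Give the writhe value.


Step 1: Count positive crossings (+1).
Positive crossings: 3
Step 2: Count negative crossings (-1).
Negative crossings: 8
Step 3: Writhe = (positive) - (negative)
w = 3 - 8 = -5
Step 4: |w| = 5, and w is negative

-5


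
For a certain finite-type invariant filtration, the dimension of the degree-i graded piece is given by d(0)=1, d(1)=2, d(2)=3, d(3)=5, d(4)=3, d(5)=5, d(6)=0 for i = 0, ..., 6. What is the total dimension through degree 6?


Total dimension = d(0) + d(1) + ... + d(6)
= 1 + 2 + 3 + 5 + 3 + 5 + 0
= 19

19


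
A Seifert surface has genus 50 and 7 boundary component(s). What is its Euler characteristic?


chi = 2 - 2g - b
= 2 - 2*50 - 7
= 2 - 100 - 7 = -105

-105


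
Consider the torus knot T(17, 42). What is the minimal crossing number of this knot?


For a torus knot T(p, q) with gcd(p,q)=1,
the crossing number is min(p*(q-1), q*(p-1)).
p*(q-1) = 17*41 = 697
q*(p-1) = 42*16 = 672
min(697, 672) = 672

672


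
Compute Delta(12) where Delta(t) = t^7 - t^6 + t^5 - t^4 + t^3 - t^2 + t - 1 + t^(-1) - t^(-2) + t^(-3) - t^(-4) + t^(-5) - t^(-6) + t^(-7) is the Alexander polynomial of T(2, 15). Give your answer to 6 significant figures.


Substituting t = 12 into Delta(t) = t^7 - t^6 + t^5 - t^4 + t^3 - t^2 + t - 1 + t^(-1) - t^(-2) + t^(-3) - t^(-4) + t^(-5) - t^(-6) + t^(-7):
Term values: (35831808) + (-2985984) + (248832) + (-20736) + (1728) + (-144) + (12) + (-1) + (0.0833333) + (-0.00694444) + (0.000578704) + (-4.82253e-05) + (4.01878e-06) + (-3.34898e-07) + (2.79082e-08)
Sum = 33075515.08
Rounded to 6 significant figures: 3.30755e+07

3.30755e+07


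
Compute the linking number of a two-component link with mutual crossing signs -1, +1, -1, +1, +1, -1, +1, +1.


Step 1: Count positive crossings: 5
Step 2: Count negative crossings: 3
Step 3: Sum of signs = 5 - 3 = 2
Step 4: Linking number = sum/2 = 2/2 = 1

1


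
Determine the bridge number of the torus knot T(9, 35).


The bridge number of T(p,q) is min(p,q).
min(9, 35) = 9

9


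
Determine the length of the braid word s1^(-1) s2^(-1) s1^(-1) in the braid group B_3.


The word length counts the number of generators (including inverses).
Listing each generator: s1^(-1), s2^(-1), s1^(-1)
There are 3 generators in this braid word.

3


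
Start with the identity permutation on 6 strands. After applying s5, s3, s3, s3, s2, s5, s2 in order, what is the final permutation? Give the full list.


Starting with identity [1, 2, 3, 4, 5, 6].
Apply generators in sequence:
  After s5: [1, 2, 3, 4, 6, 5]
  After s3: [1, 2, 4, 3, 6, 5]
  After s3: [1, 2, 3, 4, 6, 5]
  After s3: [1, 2, 4, 3, 6, 5]
  After s2: [1, 4, 2, 3, 6, 5]
  After s5: [1, 4, 2, 3, 5, 6]
  After s2: [1, 2, 4, 3, 5, 6]
Final permutation: [1, 2, 4, 3, 5, 6]

[1, 2, 4, 3, 5, 6]


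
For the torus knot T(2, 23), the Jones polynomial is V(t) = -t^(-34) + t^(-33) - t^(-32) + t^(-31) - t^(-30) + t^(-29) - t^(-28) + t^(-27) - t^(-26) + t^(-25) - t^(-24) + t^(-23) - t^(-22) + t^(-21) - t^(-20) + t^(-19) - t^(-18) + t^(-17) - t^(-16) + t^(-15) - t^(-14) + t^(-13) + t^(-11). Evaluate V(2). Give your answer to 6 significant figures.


Substituting t = 2 into V(t) = -t^(-34) + t^(-33) - t^(-32) + t^(-31) - t^(-30) + t^(-29) - t^(-28) + t^(-27) - t^(-26) + t^(-25) - t^(-24) + t^(-23) - t^(-22) + t^(-21) - t^(-20) + t^(-19) - t^(-18) + t^(-17) - t^(-16) + t^(-15) - t^(-14) + t^(-13) + t^(-11):
  (-)t^(-34) = -5.82077e-11
  (+)t^(-33) = 1.16415e-10
  (-)t^(-32) = -2.32831e-10
  (+)t^(-31) = 4.65661e-10
  (-)t^(-30) = -9.31323e-10
  (+)t^(-29) = 1.86265e-09
  (-)t^(-28) = -3.72529e-09
  (+)t^(-27) = 7.45058e-09
  (-)t^(-26) = -1.49012e-08
  (+)t^(-25) = 2.98023e-08
  (-)t^(-24) = -5.96046e-08
  (+)t^(-23) = 1.19209e-07
  (-)t^(-22) = -2.38419e-07
  (+)t^(-21) = 4.76837e-07
  (-)t^(-20) = -9.53674e-07
  (+)t^(-19) = 1.90735e-06
  (-)t^(-18) = -3.8147e-06
  (+)t^(-17) = 7.62939e-06
  (-)t^(-16) = -1.52588e-05
  (+)t^(-15) = 3.05176e-05
  (-)t^(-14) = -6.10352e-05
  (+)t^(-13) = 0.00012207
  (+)t^(-11) = 0.000488281
Sum = (-5.82077e-11) + (1.16415e-10) + (-2.32831e-10) + (4.65661e-10) + (-9.31323e-10) + (1.86265e-09) + (-3.72529e-09) + (7.45058e-09) + (-1.49012e-08) + (2.98023e-08) + (-5.96046e-08) + (1.19209e-07) + (-2.38419e-07) + (4.76837e-07) + (-9.53674e-07) + (1.90735e-06) + (-3.8147e-06) + (7.62939e-06) + (-1.52588e-05) + (3.05176e-05) + (-6.10352e-05) + (0.00012207) + (0.000488281)
= 0.0005696614389
Rounded to 6 significant figures: 0.000569661

0.000569661


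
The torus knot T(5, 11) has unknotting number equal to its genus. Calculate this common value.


For a torus knot T(p,q), both the unknotting number and genus equal (p-1)(q-1)/2.
= (5-1)(11-1)/2
= 4*10/2
= 40/2 = 20

20


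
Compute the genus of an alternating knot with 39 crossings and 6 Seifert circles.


For alternating knots, g = (c - s + 1)/2.
= (39 - 6 + 1)/2
= 34/2 = 17

17


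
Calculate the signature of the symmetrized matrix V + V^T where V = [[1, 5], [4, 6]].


Step 1: V + V^T = [[2, 9], [9, 12]]
Step 2: trace = 14, det = -57
Step 3: Discriminant = 14^2 - 4*(-57) = 424
Step 4: Eigenvalues: 17.2956, -3.29563
Step 5: Signature = (# positive eigenvalues) - (# negative eigenvalues) = 0

0


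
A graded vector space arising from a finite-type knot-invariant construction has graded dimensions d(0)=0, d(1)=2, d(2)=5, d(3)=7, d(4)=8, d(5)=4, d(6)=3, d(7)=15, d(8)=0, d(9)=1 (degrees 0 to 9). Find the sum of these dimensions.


Total dimension = d(0) + d(1) + ... + d(9)
= 0 + 2 + 5 + 7 + 8 + 4 + 3 + 15 + 0 + 1
= 45

45


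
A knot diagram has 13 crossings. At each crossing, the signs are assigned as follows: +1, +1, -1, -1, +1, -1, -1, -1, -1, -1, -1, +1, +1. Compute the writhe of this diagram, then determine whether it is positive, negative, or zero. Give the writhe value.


Step 1: Count positive crossings (+1).
Positive crossings: 5
Step 2: Count negative crossings (-1).
Negative crossings: 8
Step 3: Writhe = (positive) - (negative)
w = 5 - 8 = -3
Step 4: |w| = 3, and w is negative

-3


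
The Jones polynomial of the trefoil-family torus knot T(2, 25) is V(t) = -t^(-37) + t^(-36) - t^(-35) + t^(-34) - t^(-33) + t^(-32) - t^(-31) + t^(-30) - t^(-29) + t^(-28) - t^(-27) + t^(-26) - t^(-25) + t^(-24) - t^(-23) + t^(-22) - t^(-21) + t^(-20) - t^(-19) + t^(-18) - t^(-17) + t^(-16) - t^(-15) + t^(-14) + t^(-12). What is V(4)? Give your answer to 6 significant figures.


Substituting t = 4 into V(t) = -t^(-37) + t^(-36) - t^(-35) + t^(-34) - t^(-33) + t^(-32) - t^(-31) + t^(-30) - t^(-29) + t^(-28) - t^(-27) + t^(-26) - t^(-25) + t^(-24) - t^(-23) + t^(-22) - t^(-21) + t^(-20) - t^(-19) + t^(-18) - t^(-17) + t^(-16) - t^(-15) + t^(-14) + t^(-12):
  (-)t^(-37) = -5.29396e-23
  (+)t^(-36) = 2.11758e-22
  (-)t^(-35) = -8.47033e-22
  (+)t^(-34) = 3.38813e-21
  (-)t^(-33) = -1.35525e-20
  (+)t^(-32) = 5.42101e-20
  (-)t^(-31) = -2.1684e-19
  (+)t^(-30) = 8.67362e-19
  (-)t^(-29) = -3.46945e-18
  (+)t^(-28) = 1.38778e-17
  (-)t^(-27) = -5.55112e-17
  (+)t^(-26) = 2.22045e-16
  (-)t^(-25) = -8.88178e-16
  (+)t^(-24) = 3.55271e-15
  (-)t^(-23) = -1.42109e-14
  (+)t^(-22) = 5.68434e-14
  (-)t^(-21) = -2.27374e-13
  (+)t^(-20) = 9.09495e-13
  (-)t^(-19) = -3.63798e-12
  (+)t^(-18) = 1.45519e-11
  (-)t^(-17) = -5.82077e-11
  (+)t^(-16) = 2.32831e-10
  (-)t^(-15) = -9.31323e-10
  (+)t^(-14) = 3.72529e-09
  (+)t^(-12) = 5.96046e-08
Sum = (-5.29396e-23) + (2.11758e-22) + (-8.47033e-22) + (3.38813e-21) + (-1.35525e-20) + (5.42101e-20) + (-2.1684e-19) + (8.67362e-19) + (-3.46945e-18) + (1.38778e-17) + (-5.55112e-17) + (2.22045e-16) + (-8.88178e-16) + (3.55271e-15) + (-1.42109e-14) + (5.68434e-14) + (-2.27374e-13) + (9.09495e-13) + (-3.63798e-12) + (1.45519e-11) + (-5.82077e-11) + (2.32831e-10) + (-9.31323e-10) + (3.72529e-09) + (5.96046e-08)
= 6.258487701e-08
Rounded to 6 significant figures: 6.25849e-08

6.25849e-08
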